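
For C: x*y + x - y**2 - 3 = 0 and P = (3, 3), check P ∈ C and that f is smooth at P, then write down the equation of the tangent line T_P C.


Tangent line at P: 4*x - 3*y - 3 = 0.

Step 1: f(3, 3) = 0, so P lies on C.
Step 2: partial derivatives
  f_x(x, y) = y + 1, f_y(x, y) = x - 2*y.
  f_x(P) = 4, f_y(P) = -3 (gradient nonzero, so P is smooth).
Step 3: tangent line at P: 4·(x − 3) + -3·(y − 3) = 0.
Expanding: 4*x - 3*y - 3 = 0.


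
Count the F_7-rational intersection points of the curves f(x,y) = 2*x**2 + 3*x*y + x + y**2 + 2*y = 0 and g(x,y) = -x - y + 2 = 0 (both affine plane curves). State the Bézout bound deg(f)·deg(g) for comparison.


Common zeros: {(6, 3)}; count = 1; Bézout bound = 2.

deg(f) = 2, deg(g) = 1, so Bézout bound = 2.
Scan x ∈ F_7. For each x, list the y ∈ F_7 with f(x, y) ≡ 0 and those with g(x, y) ≡ 0 (mod 7); the common zeros in that column are the intersection.
  x = 0: f ≡ 0 at y ∈ {0, 5}; g ≡ 0 at y ∈ {2}; common: ∅.
  x = 1: f ≡ 0 at y ∈ ∅; g ≡ 0 at y ∈ {1}; common: ∅.
  x = 2: f ≡ 0 at y ∈ ∅; g ≡ 0 at y ∈ {0}; common: ∅.
  x = 3: f ≡ 0 at y ∈ {0, 3}; g ≡ 0 at y ∈ {6}; common: ∅.
  x = 4: f ≡ 0 at y ∈ ∅; g ≡ 0 at y ∈ {5}; common: ∅.
  x = 5: f ≡ 0 at y ∈ ∅; g ≡ 0 at y ∈ {4}; common: ∅.
  x = 6: f ≡ 0 at y ∈ {3, 5}; g ≡ 0 at y ∈ {3}; common: {3}.
Collecting: common zeros = {(6, 3)}, so the count is 1.
Comparison with the Bézout bound: 1 ≤ 2 = deg(f)·deg(g), as expected for curves with no common component (the affine F_7-count falls short of the bound because intersections may lie at infinity, over extension fields, or carry multiplicity).


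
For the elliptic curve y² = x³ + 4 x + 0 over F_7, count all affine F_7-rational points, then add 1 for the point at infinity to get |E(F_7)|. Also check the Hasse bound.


Affine points = {(0, 0), (2, 3), (2, 4), (3, 2), (3, 5), (6, 3), (6, 4)}; affine count = 7; |E(F_7)| = 8.

Discriminant check: Δ ∝ 4a³ + 27b² = 4·4³ + 27·0² = 4·64 + 27·0 ≡ 4 (mod 7). Nonzero ⇒ E is nonsingular.
For each x ∈ F_7, compute rhs = x³ + 4·x + 0 mod 7, then count y ∈ F_7 with y² ≡ rhs.
  x = 0: rhs = 0, matching y values: 0 (1 points).
  x = 1: rhs = 5, matching y values: none (0 points).
  x = 2: rhs = 2, matching y values: 3, 4 (2 points).
  x = 3: rhs = 4, matching y values: 2, 5 (2 points).
  x = 4: rhs = 3, matching y values: none (0 points).
  x = 5: rhs = 5, matching y values: none (0 points).
  x = 6: rhs = 2, matching y values: 3, 4 (2 points).
Total affine count: 7.
Full point count |E(F_7)| = 7 + 1 = 8.
Hasse bound: |8 − (7+1)| = |0| = 0 ≤ 2√7 ≈ 5.2915 ✓.


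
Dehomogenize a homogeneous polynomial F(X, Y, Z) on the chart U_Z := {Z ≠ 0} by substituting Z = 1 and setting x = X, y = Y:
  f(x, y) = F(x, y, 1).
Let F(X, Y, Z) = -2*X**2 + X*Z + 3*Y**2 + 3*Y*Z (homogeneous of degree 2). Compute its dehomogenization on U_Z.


f(x, y) = -2*x**2 + x + 3*y**2 + 3*y

On U_Z we set Z = 1. Each monomial c·X^i·Y^j·Z^k in F becomes c·x^i·y^j·1^k = c·x^i·y^j.
Substituting Z = 1: F(X, Y, 1) = -2*x**2 + x + 3*y**2 + 3*y.
Note: deg(f) ≤ deg(F) = 2; strict inequality happens when F is divisible by Z (lost terms).


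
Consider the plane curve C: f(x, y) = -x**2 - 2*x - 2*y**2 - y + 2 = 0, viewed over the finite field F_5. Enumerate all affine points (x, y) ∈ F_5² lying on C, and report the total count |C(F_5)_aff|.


Affine F_5-points: {(4, 1)}; count = 1.

For each of the 25 pairs (x, y) ∈ F_5², evaluate f(x, y) mod 5. Record the zeros.
  x = 0: [0↦2, 1↦4, 2↦2, 3↦1, 4↦1]  zeros at y ∈ ∅
  x = 1: [0↦4, 1↦1, 2↦4, 3↦3, 4↦3]  zeros at y ∈ ∅
  x = 2: [0↦4, 1↦1, 2↦4, 3↦3, 4↦3]  zeros at y ∈ ∅
  x = 3: [0↦2, 1↦4, 2↦2, 3↦1, 4↦1]  zeros at y ∈ ∅
  x = 4: [0↦3, 1↦0, 2↦3, 3↦2, 4↦2]  zeros at y ∈ {1}
Collecting zeros: affine points = {(4, 1)}.
Total count |C(F_5)_aff| = 1.


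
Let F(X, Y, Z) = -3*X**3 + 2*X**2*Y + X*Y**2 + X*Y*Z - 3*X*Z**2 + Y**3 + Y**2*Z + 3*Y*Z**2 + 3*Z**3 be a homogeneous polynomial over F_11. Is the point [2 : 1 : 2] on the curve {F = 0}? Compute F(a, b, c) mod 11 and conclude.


F(2,1,2) ≡ 5 (mod 11); P is NOT on the curve.

Evaluate F(2, 1, 2) term-by-term (mod 11).
  -3*X**3 ↦ -3·8·1·1 = -24
  2*X**2*Y ↦ 2·4·1·1 = 8
  X*Y**2 ↦ 1·2·1·1 = 2
  X*Y*Z ↦ 1·2·1·2 = 4
  -3*X*Z**2 ↦ -3·2·1·4 = -24
  Y**3 ↦ 1·1·1·1 = 1
  Y**2*Z ↦ 1·1·1·2 = 2
  3*Y*Z**2 ↦ 3·1·1·4 = 12
  3*Z**3 ↦ 3·1·1·8 = 24
Sum: F(2, 1, 2) = (-24) + (8) + (2) + (4) + (-24) + (1) + (2) + (12) + (24) = 5.
Reducing mod 11: 5 ≡ 5 (mod 11).
Since F(a, b, c) ≡ 5 ≠ 0 (mod 11), P does NOT lie on the curve.


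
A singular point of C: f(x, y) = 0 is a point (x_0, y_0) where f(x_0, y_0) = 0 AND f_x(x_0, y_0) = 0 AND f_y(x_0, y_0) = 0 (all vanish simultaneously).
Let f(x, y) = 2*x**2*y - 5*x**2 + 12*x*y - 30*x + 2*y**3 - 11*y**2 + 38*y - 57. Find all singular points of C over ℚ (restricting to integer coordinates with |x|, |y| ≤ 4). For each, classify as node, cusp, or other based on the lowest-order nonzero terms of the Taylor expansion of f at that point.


Singular points: {(-3, 2)}; classification: node.

Compute partial derivatives:
  f_x = 4*x*y - 10*x + 12*y - 30.
  f_y = 2*x**2 + 12*x + 6*y**2 - 22*y + 38.
Scan x_0 ∈ {−4, ..., 4}. For each x_0, f_y(x_0, y) is a polynomial in y; find its integer roots y ∈ {−4, ..., 4}, then test f_x and f at those candidates.
  x = -4: f_y(-4, y) = 6*y**2 - 22*y + 22; no integer root y with |y| ≤ 4.
  x = -3: f_y(-3, y) = 6*y**2 - 22*y + 20; vanishes at y ∈ {2}. (-3, 2): f_x = 0, f = 0 — SINGULAR.
  x = -2: f_y(-2, y) = 6*y**2 - 22*y + 22; no integer root y with |y| ≤ 4.
  x = -1: f_y(-1, y) = 6*y**2 - 22*y + 28; no integer root y with |y| ≤ 4.
  x = 0: f_y(0, y) = 6*y**2 - 22*y + 38; no integer root y with |y| ≤ 4.
  x = 1: f_y(1, y) = 6*y**2 - 22*y + 52; no integer root y with |y| ≤ 4.
  x = 2: f_y(2, y) = 6*y**2 - 22*y + 70; no integer root y with |y| ≤ 4.
  x = 3: f_y(3, y) = 6*y**2 - 22*y + 92; no integer root y with |y| ≤ 4.
  x = 4: f_y(4, y) = 6*y**2 - 22*y + 118; no integer root y with |y| ≤ 4.
Only singular point on the grid: (-3, 2).
Classify: substitute x = -3 + u, y = 2 + v and expand: f = 2*u**2*v - u**2 + 2*v**3 + v**2.
No constant or linear terms (consistent with a singular point). Quadratic part: -u**2 + v**2. Cubic part: 2*u**2*v + 2*v**3.
The quadratic part v**2 - u**2 = (v − u)(v + u) splits into two distinct linear factors, so there are two distinct tangent lines y − 2 = ±(x − -3) — this is a node (ordinary double point).
Classification: node.


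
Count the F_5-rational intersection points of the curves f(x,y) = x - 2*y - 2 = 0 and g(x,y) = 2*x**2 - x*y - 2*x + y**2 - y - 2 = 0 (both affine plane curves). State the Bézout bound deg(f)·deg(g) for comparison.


Common zeros: {(0, 4)}; count = 1; Bézout bound = 2.

deg(f) = 1, deg(g) = 2, so Bézout bound = 2.
Scan x ∈ F_5. For each x, list the y ∈ F_5 with f(x, y) ≡ 0 and those with g(x, y) ≡ 0 (mod 5); the common zeros in that column are the intersection.
  x = 0: f ≡ 0 at y ∈ {4}; g ≡ 0 at y ∈ {2, 4}; common: {4}.
  x = 1: f ≡ 0 at y ∈ {2}; g ≡ 0 at y ∈ ∅; common: ∅.
  x = 2: f ≡ 0 at y ∈ {0}; g ≡ 0 at y ∈ {1, 2}; common: ∅.
  x = 3: f ≡ 0 at y ∈ {3}; g ≡ 0 at y ∈ {0, 4}; common: ∅.
  x = 4: f ≡ 0 at y ∈ {1}; g ≡ 0 at y ∈ ∅; common: ∅.
Collecting: common zeros = {(0, 4)}, so the count is 1.
Comparison with the Bézout bound: 1 ≤ 2 = deg(f)·deg(g), as expected for curves with no common component (the affine F_5-count falls short of the bound because intersections may lie at infinity, over extension fields, or carry multiplicity).


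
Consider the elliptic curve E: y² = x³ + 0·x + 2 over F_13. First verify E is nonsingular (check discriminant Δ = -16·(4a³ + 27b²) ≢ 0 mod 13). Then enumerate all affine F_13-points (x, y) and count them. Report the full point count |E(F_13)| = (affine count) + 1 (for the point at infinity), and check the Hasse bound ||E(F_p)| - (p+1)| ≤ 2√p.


Affine points = {(1, 4), (1, 9), (2, 6), (2, 7), (3, 4), (3, 9), (4, 1), (4, 12), (5, 6), (5, 7), (6, 6), (6, 7), (9, 4), (9, 9), (10, 1), (10, 12), (12, 1), (12, 12)}; affine count = 18; |E(F_13)| = 19.

Discriminant check: Δ ∝ 4a³ + 27b² = 4·0³ + 27·2² = 4·0 + 27·4 ≡ 4 (mod 13). Nonzero ⇒ E is nonsingular.
For each x ∈ F_13, compute rhs = x³ + 0·x + 2 mod 13, then count y ∈ F_13 with y² ≡ rhs.
  x = 0: rhs = 2, matching y values: none (0 points).
  x = 1: rhs = 3, matching y values: 4, 9 (2 points).
  x = 2: rhs = 10, matching y values: 6, 7 (2 points).
  x = 3: rhs = 3, matching y values: 4, 9 (2 points).
  x = 4: rhs = 1, matching y values: 1, 12 (2 points).
  x = 5: rhs = 10, matching y values: 6, 7 (2 points).
  x = 6: rhs = 10, matching y values: 6, 7 (2 points).
  x = 7: rhs = 7, matching y values: none (0 points).
  x = 8: rhs = 7, matching y values: none (0 points).
  x = 9: rhs = 3, matching y values: 4, 9 (2 points).
  x = 10: rhs = 1, matching y values: 1, 12 (2 points).
  x = 11: rhs = 7, matching y values: none (0 points).
  x = 12: rhs = 1, matching y values: 1, 12 (2 points).
Total affine count: 18.
Full point count |E(F_13)| = 18 + 1 = 19.
Hasse bound: |19 − (13+1)| = |5| = 5 ≤ 2√13 ≈ 7.2111 ✓.


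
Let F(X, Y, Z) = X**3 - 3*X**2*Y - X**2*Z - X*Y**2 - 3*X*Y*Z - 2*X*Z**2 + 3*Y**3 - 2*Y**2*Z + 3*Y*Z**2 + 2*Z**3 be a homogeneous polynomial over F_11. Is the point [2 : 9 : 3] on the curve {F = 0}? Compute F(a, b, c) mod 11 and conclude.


F(2,9,3) ≡ 8 (mod 11); P is NOT on the curve.

Evaluate F(2, 9, 3) term-by-term (mod 11).
  X**3 ↦ 1·8·1·1 = 8
  -3*X**2*Y ↦ -3·4·9·1 = -108
  -X**2*Z ↦ -1·4·1·3 = -12
  -X*Y**2 ↦ -1·2·81·1 = -162
  -3*X*Y*Z ↦ -3·2·9·3 = -162
  -2*X*Z**2 ↦ -2·2·1·9 = -36
  3*Y**3 ↦ 3·1·729·1 = 2187
  -2*Y**2*Z ↦ -2·1·81·3 = -486
  3*Y*Z**2 ↦ 3·1·9·9 = 243
  2*Z**3 ↦ 2·1·1·27 = 54
Sum: F(2, 9, 3) = (8) + (-108) + (-12) + (-162) + (-162) + (-36) + (2187) + (-486) + (243) + (54) = 1526.
Reducing mod 11: 1526 ≡ 8 (mod 11).
Since F(a, b, c) ≡ 8 ≠ 0 (mod 11), P does NOT lie on the curve.


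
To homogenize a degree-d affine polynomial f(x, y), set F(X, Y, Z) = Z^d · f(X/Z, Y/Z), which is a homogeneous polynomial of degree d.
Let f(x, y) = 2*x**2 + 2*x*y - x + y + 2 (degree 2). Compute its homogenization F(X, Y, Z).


F(X, Y, Z) = 2*X**2 + 2*X*Y - X*Z + Y*Z + 2*Z**2

deg(f) = 2.
Substitute x = X/Z, y = Y/Z into f, then multiply by Z^2.
  monomial 2·x^2·y^0 ↦ 2·X^2·Y^0·Z^0.
  monomial 2·x^1·y^1 ↦ 2·X^1·Y^1·Z^0.
  monomial -1·x^1·y^0 ↦ -1·X^1·Y^0·Z^1.
  monomial 1·x^0·y^1 ↦ 1·X^0·Y^1·Z^1.
  monomial 2·x^0·y^0 ↦ 2·X^0·Y^0·Z^2.
Collecting: F(X, Y, Z) = 2*X**2 + 2*X*Y - X*Z + Y*Z + 2*Z**2.


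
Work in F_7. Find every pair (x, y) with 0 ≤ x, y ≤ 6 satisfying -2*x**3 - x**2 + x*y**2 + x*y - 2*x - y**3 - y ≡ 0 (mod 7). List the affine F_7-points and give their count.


Affine F_7-points: {(0, 0), (1, 5), (3, 3), (3, 4), (4, 4)}; count = 5.

For each of the 49 pairs (x, y) ∈ F_7², evaluate f(x, y) mod 7. Record the zeros.
  x = 0: [0↦0, 1↦5, 2↦4, 3↦5, 4↦2, 5↦3, 6↦2]  zeros at y ∈ {0}
  x = 1: [0↦2, 1↦2, 2↦5, 3↦5, 4↦3, 5↦0, 6↦4]  zeros at y ∈ {5}
  x = 2: [0↦4, 1↦6, 2↦6, 3↦5, 4↦4, 5↦4, 6↦6]  zeros at y ∈ ∅
  x = 3: [0↦1, 1↦5, 2↦2, 3↦0, 4↦0, 5↦3, 6↦3]  zeros at y ∈ {3, 4}
  x = 4: [0↦2, 1↦1, 2↦2, 3↦6, 4↦0, 5↦6, 6↦4]  zeros at y ∈ {4}
  x = 5: [0↦2, 1↦3, 2↦1, 3↦4, 4↦6, 5↦1, 6↦4]  zeros at y ∈ ∅
  x = 6: [0↦3, 1↦6, 2↦1, 3↦3, 4↦6, 5↦4, 6↦5]  zeros at y ∈ ∅
Collecting zeros: affine points = {(0, 0), (1, 5), (3, 3), (3, 4), (4, 4)}.
Total count |C(F_7)_aff| = 5.


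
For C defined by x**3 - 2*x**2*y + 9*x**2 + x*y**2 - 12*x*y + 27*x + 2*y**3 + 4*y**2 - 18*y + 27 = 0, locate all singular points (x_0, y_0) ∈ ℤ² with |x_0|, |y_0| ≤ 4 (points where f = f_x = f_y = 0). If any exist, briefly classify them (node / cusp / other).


Singular points: {(-3, 0)}; classification: cusp.

Compute partial derivatives:
  f_x = 3*x**2 - 4*x*y + 18*x + y**2 - 12*y + 27.
  f_y = -2*x**2 + 2*x*y - 12*x + 6*y**2 + 8*y - 18.
Scan x_0 ∈ {−4, ..., 4}. For each x_0, f_y(x_0, y) is a polynomial in y; find its integer roots y ∈ {−4, ..., 4}, then test f_x and f at those candidates.
  x = -4: f_y(-4, y) = 6*y**2 - 2; no integer root y with |y| ≤ 4.
  x = -3: f_y(-3, y) = 6*y**2 + 2*y; vanishes at y ∈ {0}. (-3, 0): f_x = 0, f = 0 — SINGULAR.
  x = -2: f_y(-2, y) = 6*y**2 + 4*y - 2; vanishes at y ∈ {-1}. (-2, -1): f_x = 8 ≠ 0.
  x = -1: f_y(-1, y) = 6*y**2 + 6*y - 8; no integer root y with |y| ≤ 4.
  x = 0: f_y(0, y) = 6*y**2 + 8*y - 18; no integer root y with |y| ≤ 4.
  x = 1: f_y(1, y) = 6*y**2 + 10*y - 32; no integer root y with |y| ≤ 4.
  x = 2: f_y(2, y) = 6*y**2 + 12*y - 50; no integer root y with |y| ≤ 4.
  x = 3: f_y(3, y) = 6*y**2 + 14*y - 72; no integer root y with |y| ≤ 4.
  x = 4: f_y(4, y) = 6*y**2 + 16*y - 98; no integer root y with |y| ≤ 4.
Only singular point on the grid: (-3, 0).
Classify: substitute x = -3 + u, y = 0 + v and expand: f = u**3 - 2*u**2*v + u*v**2 + 2*v**3 + v**2.
No constant or linear terms (consistent with a singular point). Quadratic part: v**2. Cubic part: u**3 - 2*u**2*v + u*v**2 + 2*v**3.
The quadratic part v**2 is a perfect square, so there is a single (double) tangent line v = 0, i.e. y = 0. Restricting the cubic part to that line (v = 0) leaves u**3 ≠ 0, so f is not divisible by v and the branch is v² ≈ -u**3 to lowest order — this is a cusp.
Classification: cusp.


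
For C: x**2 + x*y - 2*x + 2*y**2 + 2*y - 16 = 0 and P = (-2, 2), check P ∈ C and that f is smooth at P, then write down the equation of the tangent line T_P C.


Tangent line at P: -4*x + 8*y - 24 = 0.

Step 1: f(-2, 2) = 0, so P lies on C.
Step 2: partial derivatives
  f_x(x, y) = 2*x + y - 2, f_y(x, y) = x + 4*y + 2.
  f_x(P) = -4, f_y(P) = 8 (gradient nonzero, so P is smooth).
Step 3: tangent line at P: -4·(x − -2) + 8·(y − 2) = 0.
Expanding: -4*x + 8*y - 24 = 0.


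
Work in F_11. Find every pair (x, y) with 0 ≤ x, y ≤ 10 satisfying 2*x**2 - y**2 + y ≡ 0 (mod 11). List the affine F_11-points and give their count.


Affine F_11-points: {(0, 0), (0, 1), (1, 2), (1, 10), (2, 6), (5, 3), (5, 9), (6, 3), (6, 9), (9, 6), (10, 2), (10, 10)}; count = 12.

For each of the 121 pairs (x, y) ∈ F_11², evaluate f(x, y) mod 11. Record the zeros.
  x = 0: [0↦0, 1↦0, 2↦9, 3↦5, 4↦10, 5↦2, 6↦3, 7↦2, 8↦10, 9↦5, 10↦9]  zeros at y ∈ {0, 1}
  x = 1: [0↦2, 1↦2, 2↦0, 3↦7, 4↦1, 5↦4, 6↦5, 7↦4, 8↦1, 9↦7, 10↦0]  zeros at y ∈ {2, 10}
  x = 2: [0↦8, 1↦8, 2↦6, 3↦2, 4↦7, 5↦10, 6↦0, 7↦10, 8↦7, 9↦2, 10↦6]  zeros at y ∈ {6}
  x = 3: [0↦7, 1↦7, 2↦5, 3↦1, 4↦6, 5↦9, 6↦10, 7↦9, 8↦6, 9↦1, 10↦5]  zeros at y ∈ ∅
  x = 4: [0↦10, 1↦10, 2↦8, 3↦4, 4↦9, 5↦1, 6↦2, 7↦1, 8↦9, 9↦4, 10↦8]  zeros at y ∈ ∅
  x = 5: [0↦6, 1↦6, 2↦4, 3↦0, 4↦5, 5↦8, 6↦9, 7↦8, 8↦5, 9↦0, 10↦4]  zeros at y ∈ {3, 9}
  x = 6: [0↦6, 1↦6, 2↦4, 3↦0, 4↦5, 5↦8, 6↦9, 7↦8, 8↦5, 9↦0, 10↦4]  zeros at y ∈ {3, 9}
  x = 7: [0↦10, 1↦10, 2↦8, 3↦4, 4↦9, 5↦1, 6↦2, 7↦1, 8↦9, 9↦4, 10↦8]  zeros at y ∈ ∅
  x = 8: [0↦7, 1↦7, 2↦5, 3↦1, 4↦6, 5↦9, 6↦10, 7↦9, 8↦6, 9↦1, 10↦5]  zeros at y ∈ ∅
  x = 9: [0↦8, 1↦8, 2↦6, 3↦2, 4↦7, 5↦10, 6↦0, 7↦10, 8↦7, 9↦2, 10↦6]  zeros at y ∈ {6}
  x = 10: [0↦2, 1↦2, 2↦0, 3↦7, 4↦1, 5↦4, 6↦5, 7↦4, 8↦1, 9↦7, 10↦0]  zeros at y ∈ {2, 10}
Collecting zeros: affine points = {(0, 0), (0, 1), (1, 2), (1, 10), (2, 6), (5, 3), (5, 9), (6, 3), (6, 9), (9, 6), (10, 2), (10, 10)}.
Total count |C(F_11)_aff| = 12.


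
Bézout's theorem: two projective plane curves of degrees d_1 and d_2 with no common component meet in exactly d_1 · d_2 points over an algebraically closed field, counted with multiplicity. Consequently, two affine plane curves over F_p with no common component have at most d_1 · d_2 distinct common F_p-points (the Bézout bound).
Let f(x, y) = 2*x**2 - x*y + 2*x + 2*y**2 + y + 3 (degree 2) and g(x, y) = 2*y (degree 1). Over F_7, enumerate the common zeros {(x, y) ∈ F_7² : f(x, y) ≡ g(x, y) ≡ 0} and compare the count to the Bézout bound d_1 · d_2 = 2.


Common zeros: {(1, 0), (5, 0)}; count = 2; Bézout bound = 2.

deg(f) = 2, deg(g) = 1, so Bézout bound = 2.
Scan x ∈ F_7. For each x, list the y ∈ F_7 with f(x, y) ≡ 0 and those with g(x, y) ≡ 0 (mod 7); the common zeros in that column are the intersection.
  x = 0: f ≡ 0 at y ∈ ∅; g ≡ 0 at y ∈ {0}; common: ∅.
  x = 1: f ≡ 0 at y ∈ {0}; g ≡ 0 at y ∈ {0}; common: {0}.
  x = 2: f ≡ 0 at y ∈ {2}; g ≡ 0 at y ∈ {0}; common: ∅.
  x = 3: f ≡ 0 at y ∈ ∅; g ≡ 0 at y ∈ {0}; common: ∅.
  x = 4: f ≡ 0 at y ∈ {1, 4}; g ≡ 0 at y ∈ {0}; common: ∅.
  x = 5: f ≡ 0 at y ∈ {0, 2}; g ≡ 0 at y ∈ {0}; common: {0}.
  x = 6: f ≡ 0 at y ∈ {1, 5}; g ≡ 0 at y ∈ {0}; common: ∅.
Collecting: common zeros = {(1, 0), (5, 0)}, so the count is 2.
Comparison with the Bézout bound: 2 ≤ 2 = deg(f)·deg(g), as expected for curves with no common component (the bound is attained).


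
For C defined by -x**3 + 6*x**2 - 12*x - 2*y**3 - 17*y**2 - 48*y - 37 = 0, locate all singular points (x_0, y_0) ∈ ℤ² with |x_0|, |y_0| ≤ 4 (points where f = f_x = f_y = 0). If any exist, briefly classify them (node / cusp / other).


Singular points: {(2, -3)}; classification: cusp.

Compute partial derivatives:
  f_x = -3*x**2 + 12*x - 12.
  f_y = -6*y**2 - 34*y - 48.
Scan x_0 ∈ {−4, ..., 4}. For each x_0, f_y(x_0, y) is a polynomial in y; find its integer roots y ∈ {−4, ..., 4}, then test f_x and f at those candidates.
  x = -4: f_y(-4, y) = -6*y**2 - 34*y - 48; vanishes at y ∈ {-3}. (-4, -3): f_x = -108 ≠ 0.
  x = -3: f_y(-3, y) = -6*y**2 - 34*y - 48; vanishes at y ∈ {-3}. (-3, -3): f_x = -75 ≠ 0.
  x = -2: f_y(-2, y) = -6*y**2 - 34*y - 48; vanishes at y ∈ {-3}. (-2, -3): f_x = -48 ≠ 0.
  x = -1: f_y(-1, y) = -6*y**2 - 34*y - 48; vanishes at y ∈ {-3}. (-1, -3): f_x = -27 ≠ 0.
  x = 0: f_y(0, y) = -6*y**2 - 34*y - 48; vanishes at y ∈ {-3}. (0, -3): f_x = -12 ≠ 0.
  x = 1: f_y(1, y) = -6*y**2 - 34*y - 48; vanishes at y ∈ {-3}. (1, -3): f_x = -3 ≠ 0.
  x = 2: f_y(2, y) = -6*y**2 - 34*y - 48; vanishes at y ∈ {-3}. (2, -3): f_x = 0, f = 0 — SINGULAR.
  x = 3: f_y(3, y) = -6*y**2 - 34*y - 48; vanishes at y ∈ {-3}. (3, -3): f_x = -3 ≠ 0.
  x = 4: f_y(4, y) = -6*y**2 - 34*y - 48; vanishes at y ∈ {-3}. (4, -3): f_x = -12 ≠ 0.
Only singular point on the grid: (2, -3).
Classify: substitute x = 2 + u, y = -3 + v and expand: f = -u**3 - 2*v**3 + v**2.
No constant or linear terms (consistent with a singular point). Quadratic part: v**2. Cubic part: -u**3 - 2*v**3.
The quadratic part v**2 is a perfect square, so there is a single (double) tangent line v = 0, i.e. y = -3. Restricting the cubic part to that line (v = 0) leaves -u**3 ≠ 0, so f is not divisible by v and the branch is v² ≈ u**3 to lowest order — this is a cusp.
Classification: cusp.


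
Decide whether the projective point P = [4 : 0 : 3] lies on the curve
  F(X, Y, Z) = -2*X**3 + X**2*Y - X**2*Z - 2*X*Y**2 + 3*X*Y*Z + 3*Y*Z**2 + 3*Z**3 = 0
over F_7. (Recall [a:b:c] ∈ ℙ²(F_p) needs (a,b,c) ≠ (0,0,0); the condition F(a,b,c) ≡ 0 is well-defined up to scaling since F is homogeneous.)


F(4,0,3) ≡ 3 (mod 7); P is NOT on the curve.

Evaluate F(4, 0, 3) term-by-term (mod 7).
  -2*X**3 ↦ -2·64·1·1 = -128
  X**2*Y ↦ 1·16·0·1 = 0
  -X**2*Z ↦ -1·16·1·3 = -48
  -2*X*Y**2 ↦ -2·4·0·1 = 0
  3*X*Y*Z ↦ 3·4·0·3 = 0
  3*Y*Z**2 ↦ 3·1·0·9 = 0
  3*Z**3 ↦ 3·1·1·27 = 81
Sum: F(4, 0, 3) = (-128) + (0) + (-48) + (0) + (0) + (0) + (81) = -95.
Reducing mod 7: -95 ≡ 3 (mod 7).
Since F(a, b, c) ≡ 3 ≠ 0 (mod 7), P does NOT lie on the curve.


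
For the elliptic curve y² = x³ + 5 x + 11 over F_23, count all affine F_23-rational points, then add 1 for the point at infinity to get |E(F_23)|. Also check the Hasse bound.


Affine points = {(2, 11), (2, 12), (4, 7), (4, 16), (5, 0), (6, 2), (6, 21), (9, 7), (9, 16), (10, 7), (10, 16), (16, 1), (16, 22), (17, 8), (17, 15), (21, 4), (21, 19)}; affine count = 17; |E(F_23)| = 18.

Discriminant check: Δ ∝ 4a³ + 27b² = 4·5³ + 27·11² = 4·125 + 27·121 ≡ 18 (mod 23). Nonzero ⇒ E is nonsingular.
For each x ∈ F_23, compute rhs = x³ + 5·x + 11 mod 23, then count y ∈ F_23 with y² ≡ rhs.
  x = 0: rhs = 11, matching y values: none (0 points).
  x = 1: rhs = 17, matching y values: none (0 points).
  x = 2: rhs = 6, matching y values: 11, 12 (2 points).
  x = 3: rhs = 7, matching y values: none (0 points).
  x = 4: rhs = 3, matching y values: 7, 16 (2 points).
  x = 5: rhs = 0, matching y values: 0 (1 points).
  x = 6: rhs = 4, matching y values: 2, 21 (2 points).
  x = 7: rhs = 21, matching y values: none (0 points).
  x = 8: rhs = 11, matching y values: none (0 points).
  x = 9: rhs = 3, matching y values: 7, 16 (2 points).
  x = 10: rhs = 3, matching y values: 7, 16 (2 points).
  x = 11: rhs = 17, matching y values: none (0 points).
  x = 12: rhs = 5, matching y values: none (0 points).
  x = 13: rhs = 19, matching y values: none (0 points).
  x = 14: rhs = 19, matching y values: none (0 points).
  x = 15: rhs = 11, matching y values: none (0 points).
  x = 16: rhs = 1, matching y values: 1, 22 (2 points).
  x = 17: rhs = 18, matching y values: 8, 15 (2 points).
  x = 18: rhs = 22, matching y values: none (0 points).
  x = 19: rhs = 19, matching y values: none (0 points).
  x = 20: rhs = 15, matching y values: none (0 points).
  x = 21: rhs = 16, matching y values: 4, 19 (2 points).
  x = 22: rhs = 5, matching y values: none (0 points).
Total affine count: 17.
Full point count |E(F_23)| = 17 + 1 = 18.
Hasse bound: |18 − (23+1)| = |-6| = 6 ≤ 2√23 ≈ 9.5917 ✓.


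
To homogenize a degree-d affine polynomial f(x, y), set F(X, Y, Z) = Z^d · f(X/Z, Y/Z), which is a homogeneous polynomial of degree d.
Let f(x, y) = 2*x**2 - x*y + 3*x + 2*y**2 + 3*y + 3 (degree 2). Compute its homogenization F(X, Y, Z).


F(X, Y, Z) = 2*X**2 - X*Y + 3*X*Z + 2*Y**2 + 3*Y*Z + 3*Z**2

deg(f) = 2.
Substitute x = X/Z, y = Y/Z into f, then multiply by Z^2.
  monomial 2·x^2·y^0 ↦ 2·X^2·Y^0·Z^0.
  monomial -1·x^1·y^1 ↦ -1·X^1·Y^1·Z^0.
  monomial 3·x^1·y^0 ↦ 3·X^1·Y^0·Z^1.
  monomial 2·x^0·y^2 ↦ 2·X^0·Y^2·Z^0.
  monomial 3·x^0·y^1 ↦ 3·X^0·Y^1·Z^1.
  monomial 3·x^0·y^0 ↦ 3·X^0·Y^0·Z^2.
Collecting: F(X, Y, Z) = 2*X**2 - X*Y + 3*X*Z + 2*Y**2 + 3*Y*Z + 3*Z**2.


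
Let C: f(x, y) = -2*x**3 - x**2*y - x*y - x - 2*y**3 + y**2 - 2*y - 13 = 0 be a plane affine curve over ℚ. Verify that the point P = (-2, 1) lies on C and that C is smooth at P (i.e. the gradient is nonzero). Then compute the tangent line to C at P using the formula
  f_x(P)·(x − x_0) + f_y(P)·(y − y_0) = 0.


Tangent line at P: -22*x - 8*y - 36 = 0.

Step 1: f(-2, 1) = 0, so P lies on C.
Step 2: partial derivatives
  f_x(x, y) = -6*x**2 - 2*x*y - y - 1, f_y(x, y) = -x**2 - x - 6*y**2 + 2*y - 2.
  f_x(P) = -22, f_y(P) = -8 (gradient nonzero, so P is smooth).
Step 3: tangent line at P: -22·(x − -2) + -8·(y − 1) = 0.
Expanding: -22*x - 8*y - 36 = 0.


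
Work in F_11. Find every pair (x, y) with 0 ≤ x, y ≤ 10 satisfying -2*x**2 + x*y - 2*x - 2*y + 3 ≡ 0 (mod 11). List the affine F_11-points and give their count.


Affine F_11-points: {(0, 7), (1, 10), (3, 10), (4, 2), (5, 8), (6, 1), (7, 2), (8, 7), (9, 8), (10, 1)}; count = 10.

For each of the 121 pairs (x, y) ∈ F_11², evaluate f(x, y) mod 11. Record the zeros.
  x = 0: [0↦3, 1↦1, 2↦10, 3↦8, 4↦6, 5↦4, 6↦2, 7↦0, 8↦9, 9↦7, 10↦5]  zeros at y ∈ {7}
  x = 1: [0↦10, 1↦9, 2↦8, 3↦7, 4↦6, 5↦5, 6↦4, 7↦3, 8↦2, 9↦1, 10↦0]  zeros at y ∈ {10}
  x = 2: [0↦2, 1↦2, 2↦2, 3↦2, 4↦2, 5↦2, 6↦2, 7↦2, 8↦2, 9↦2, 10↦2]  zeros at y ∈ ∅
  x = 3: [0↦1, 1↦2, 2↦3, 3↦4, 4↦5, 5↦6, 6↦7, 7↦8, 8↦9, 9↦10, 10↦0]  zeros at y ∈ {10}
  x = 4: [0↦7, 1↦9, 2↦0, 3↦2, 4↦4, 5↦6, 6↦8, 7↦10, 8↦1, 9↦3, 10↦5]  zeros at y ∈ {2}
  x = 5: [0↦9, 1↦1, 2↦4, 3↦7, 4↦10, 5↦2, 6↦5, 7↦8, 8↦0, 9↦3, 10↦6]  zeros at y ∈ {8}
  x = 6: [0↦7, 1↦0, 2↦4, 3↦8, 4↦1, 5↦5, 6↦9, 7↦2, 8↦6, 9↦10, 10↦3]  zeros at y ∈ {1}
  x = 7: [0↦1, 1↦6, 2↦0, 3↦5, 4↦10, 5↦4, 6↦9, 7↦3, 8↦8, 9↦2, 10↦7]  zeros at y ∈ {2}
  x = 8: [0↦2, 1↦8, 2↦3, 3↦9, 4↦4, 5↦10, 6↦5, 7↦0, 8↦6, 9↦1, 10↦7]  zeros at y ∈ {7}
  x = 9: [0↦10, 1↦6, 2↦2, 3↦9, 4↦5, 5↦1, 6↦8, 7↦4, 8↦0, 9↦7, 10↦3]  zeros at y ∈ {8}
  x = 10: [0↦3, 1↦0, 2↦8, 3↦5, 4↦2, 5↦10, 6↦7, 7↦4, 8↦1, 9↦9, 10↦6]  zeros at y ∈ {1}
Collecting zeros: affine points = {(0, 7), (1, 10), (3, 10), (4, 2), (5, 8), (6, 1), (7, 2), (8, 7), (9, 8), (10, 1)}.
Total count |C(F_11)_aff| = 10.


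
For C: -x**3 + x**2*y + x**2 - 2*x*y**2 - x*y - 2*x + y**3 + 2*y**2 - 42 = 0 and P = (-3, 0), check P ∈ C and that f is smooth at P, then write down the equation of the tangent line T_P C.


Tangent line at P: -35*x + 12*y - 105 = 0.

Step 1: f(-3, 0) = 0, so P lies on C.
Step 2: partial derivatives
  f_x(x, y) = -3*x**2 + 2*x*y + 2*x - 2*y**2 - y - 2, f_y(x, y) = x**2 - 4*x*y - x + 3*y**2 + 4*y.
  f_x(P) = -35, f_y(P) = 12 (gradient nonzero, so P is smooth).
Step 3: tangent line at P: -35·(x − -3) + 12·(y − 0) = 0.
Expanding: -35*x + 12*y - 105 = 0.


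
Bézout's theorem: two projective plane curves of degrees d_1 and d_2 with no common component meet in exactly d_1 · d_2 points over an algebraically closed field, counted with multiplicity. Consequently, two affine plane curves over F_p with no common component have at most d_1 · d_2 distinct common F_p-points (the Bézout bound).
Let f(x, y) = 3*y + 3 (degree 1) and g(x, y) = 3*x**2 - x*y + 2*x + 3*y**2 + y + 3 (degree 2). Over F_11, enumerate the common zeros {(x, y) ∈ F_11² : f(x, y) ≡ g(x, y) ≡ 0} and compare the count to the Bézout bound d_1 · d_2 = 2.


Common zeros: {(1, 10), (9, 10)}; count = 2; Bézout bound = 2.

deg(f) = 1, deg(g) = 2, so Bézout bound = 2.
Scan x ∈ F_11. For each x, list the y ∈ F_11 with f(x, y) ≡ 0 and those with g(x, y) ≡ 0 (mod 11); the common zeros in that column are the intersection.
  x = 0: f ≡ 0 at y ∈ {10}; g ≡ 0 at y ∈ {3, 4}; common: ∅.
  x = 1: f ≡ 0 at y ∈ {10}; g ≡ 0 at y ∈ {1, 10}; common: {10}.
  x = 2: f ≡ 0 at y ∈ {10}; g ≡ 0 at y ∈ {6, 9}; common: ∅.
  x = 3: f ≡ 0 at y ∈ {10}; g ≡ 0 at y ∈ {2, 6}; common: ∅.
  x = 4: f ≡ 0 at y ∈ {10}; g ≡ 0 at y ∈ {3, 9}; common: ∅.
  x = 5: f ≡ 0 at y ∈ {10}; g ≡ 0 at y ∈ {0, 5}; common: ∅.
  x = 6: f ≡ 0 at y ∈ {10}; g ≡ 0 at y ∈ {1, 8}; common: ∅.
  x = 7: f ≡ 0 at y ∈ {10}; g ≡ 0 at y ∈ {5, 8}; common: ∅.
  x = 8: f ≡ 0 at y ∈ {10}; g ≡ 0 at y ∈ {2, 4}; common: ∅.
  x = 9: f ≡ 0 at y ∈ {10}; g ≡ 0 at y ∈ {0, 10}; common: {10}.
  x = 10: f ≡ 0 at y ∈ {10}; g ≡ 0 at y ∈ {7}; common: ∅.
Collecting: common zeros = {(1, 10), (9, 10)}, so the count is 2.
Comparison with the Bézout bound: 2 ≤ 2 = deg(f)·deg(g), as expected for curves with no common component (the bound is attained).


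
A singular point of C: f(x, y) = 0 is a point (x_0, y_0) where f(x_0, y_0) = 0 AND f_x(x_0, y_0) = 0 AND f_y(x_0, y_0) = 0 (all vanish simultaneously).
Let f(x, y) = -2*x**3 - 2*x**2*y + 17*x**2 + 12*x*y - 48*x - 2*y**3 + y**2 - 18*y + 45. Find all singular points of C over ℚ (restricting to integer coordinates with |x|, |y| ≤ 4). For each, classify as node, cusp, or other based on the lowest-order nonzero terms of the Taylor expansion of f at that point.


Singular points: {(3, 0)}; classification: node.

Compute partial derivatives:
  f_x = -6*x**2 - 4*x*y + 34*x + 12*y - 48.
  f_y = -2*x**2 + 12*x - 6*y**2 + 2*y - 18.
Scan x_0 ∈ {−4, ..., 4}. For each x_0, f_y(x_0, y) is a polynomial in y; find its integer roots y ∈ {−4, ..., 4}, then test f_x and f at those candidates.
  x = -4: f_y(-4, y) = -6*y**2 + 2*y - 98; no integer root y with |y| ≤ 4.
  x = -3: f_y(-3, y) = -6*y**2 + 2*y - 72; no integer root y with |y| ≤ 4.
  x = -2: f_y(-2, y) = -6*y**2 + 2*y - 50; no integer root y with |y| ≤ 4.
  x = -1: f_y(-1, y) = -6*y**2 + 2*y - 32; no integer root y with |y| ≤ 4.
  x = 0: f_y(0, y) = -6*y**2 + 2*y - 18; no integer root y with |y| ≤ 4.
  x = 1: f_y(1, y) = -6*y**2 + 2*y - 8; no integer root y with |y| ≤ 4.
  x = 2: f_y(2, y) = -6*y**2 + 2*y - 2; no integer root y with |y| ≤ 4.
  x = 3: f_y(3, y) = -6*y**2 + 2*y; vanishes at y ∈ {0}. (3, 0): f_x = 0, f = 0 — SINGULAR.
  x = 4: f_y(4, y) = -6*y**2 + 2*y - 2; no integer root y with |y| ≤ 4.
Only singular point on the grid: (3, 0).
Classify: substitute x = 3 + u, y = 0 + v and expand: f = -2*u**3 - 2*u**2*v - u**2 - 2*v**3 + v**2.
No constant or linear terms (consistent with a singular point). Quadratic part: -u**2 + v**2. Cubic part: -2*u**3 - 2*u**2*v - 2*v**3.
The quadratic part v**2 - u**2 = (v − u)(v + u) splits into two distinct linear factors, so there are two distinct tangent lines y − 0 = ±(x − 3) — this is a node (ordinary double point).
Classification: node.


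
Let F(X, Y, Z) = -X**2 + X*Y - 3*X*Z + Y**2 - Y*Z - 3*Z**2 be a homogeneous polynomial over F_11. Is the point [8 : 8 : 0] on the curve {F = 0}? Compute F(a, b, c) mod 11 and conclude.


F(8,8,0) ≡ 9 (mod 11); P is NOT on the curve.

Evaluate F(8, 8, 0) term-by-term (mod 11).
  -X**2 ↦ -1·64·1·1 = -64
  X*Y ↦ 1·8·8·1 = 64
  -3*X*Z ↦ -3·8·1·0 = 0
  Y**2 ↦ 1·1·64·1 = 64
  -Y*Z ↦ -1·1·8·0 = 0
  -3*Z**2 ↦ -3·1·1·0 = 0
Sum: F(8, 8, 0) = (-64) + (64) + (0) + (64) + (0) + (0) = 64.
Reducing mod 11: 64 ≡ 9 (mod 11).
Since F(a, b, c) ≡ 9 ≠ 0 (mod 11), P does NOT lie on the curve.


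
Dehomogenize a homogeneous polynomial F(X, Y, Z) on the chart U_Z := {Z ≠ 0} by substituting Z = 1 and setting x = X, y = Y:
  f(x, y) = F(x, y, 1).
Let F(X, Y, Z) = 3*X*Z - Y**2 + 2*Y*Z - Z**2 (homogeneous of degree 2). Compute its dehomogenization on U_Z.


f(x, y) = 3*x - y**2 + 2*y - 1

On U_Z we set Z = 1. Each monomial c·X^i·Y^j·Z^k in F becomes c·x^i·y^j·1^k = c·x^i·y^j.
Substituting Z = 1: F(X, Y, 1) = 3*x - y**2 + 2*y - 1.
Note: deg(f) ≤ deg(F) = 2; strict inequality happens when F is divisible by Z (lost terms).


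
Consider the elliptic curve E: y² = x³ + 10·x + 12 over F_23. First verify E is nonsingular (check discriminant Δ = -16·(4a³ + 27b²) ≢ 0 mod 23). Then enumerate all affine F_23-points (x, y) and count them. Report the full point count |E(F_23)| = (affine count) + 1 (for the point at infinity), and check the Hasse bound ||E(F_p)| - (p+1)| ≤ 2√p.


Affine points = {(0, 9), (0, 14), (1, 0), (3, 0), (4, 1), (4, 22), (5, 7), (5, 16), (6, 9), (6, 14), (8, 11), (8, 12), (9, 7), (9, 16), (10, 10), (10, 13), (11, 2), (11, 21), (13, 4), (13, 19), (15, 8), (15, 15), (16, 6), (16, 17), (17, 9), (17, 14), (19, 0), (20, 1), (20, 22), (22, 1), (22, 22)}; affine count = 31; |E(F_23)| = 32.

Discriminant check: Δ ∝ 4a³ + 27b² = 4·10³ + 27·12² = 4·1000 + 27·144 ≡ 22 (mod 23). Nonzero ⇒ E is nonsingular.
For each x ∈ F_23, compute rhs = x³ + 10·x + 12 mod 23, then count y ∈ F_23 with y² ≡ rhs.
  x = 0: rhs = 12, matching y values: 9, 14 (2 points).
  x = 1: rhs = 0, matching y values: 0 (1 points).
  x = 2: rhs = 17, matching y values: none (0 points).
  x = 3: rhs = 0, matching y values: 0 (1 points).
  x = 4: rhs = 1, matching y values: 1, 22 (2 points).
  x = 5: rhs = 3, matching y values: 7, 16 (2 points).
  x = 6: rhs = 12, matching y values: 9, 14 (2 points).
  x = 7: rhs = 11, matching y values: none (0 points).
  x = 8: rhs = 6, matching y values: 11, 12 (2 points).
  x = 9: rhs = 3, matching y values: 7, 16 (2 points).
  x = 10: rhs = 8, matching y values: 10, 13 (2 points).
  x = 11: rhs = 4, matching y values: 2, 21 (2 points).
  x = 12: rhs = 20, matching y values: none (0 points).
  x = 13: rhs = 16, matching y values: 4, 19 (2 points).
  x = 14: rhs = 21, matching y values: none (0 points).
  x = 15: rhs = 18, matching y values: 8, 15 (2 points).
  x = 16: rhs = 13, matching y values: 6, 17 (2 points).
  x = 17: rhs = 12, matching y values: 9, 14 (2 points).
  x = 18: rhs = 21, matching y values: none (0 points).
  x = 19: rhs = 0, matching y values: 0 (1 points).
  x = 20: rhs = 1, matching y values: 1, 22 (2 points).
  x = 21: rhs = 7, matching y values: none (0 points).
  x = 22: rhs = 1, matching y values: 1, 22 (2 points).
Total affine count: 31.
Full point count |E(F_23)| = 31 + 1 = 32.
Hasse bound: |32 − (23+1)| = |8| = 8 ≤ 2√23 ≈ 9.5917 ✓.


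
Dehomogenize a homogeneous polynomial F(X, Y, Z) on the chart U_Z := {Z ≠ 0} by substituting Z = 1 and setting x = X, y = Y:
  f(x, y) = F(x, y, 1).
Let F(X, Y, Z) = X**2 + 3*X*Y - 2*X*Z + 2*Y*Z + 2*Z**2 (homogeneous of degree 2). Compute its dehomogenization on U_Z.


f(x, y) = x**2 + 3*x*y - 2*x + 2*y + 2

On U_Z we set Z = 1. Each monomial c·X^i·Y^j·Z^k in F becomes c·x^i·y^j·1^k = c·x^i·y^j.
Substituting Z = 1: F(X, Y, 1) = x**2 + 3*x*y - 2*x + 2*y + 2.
Note: deg(f) ≤ deg(F) = 2; strict inequality happens when F is divisible by Z (lost terms).


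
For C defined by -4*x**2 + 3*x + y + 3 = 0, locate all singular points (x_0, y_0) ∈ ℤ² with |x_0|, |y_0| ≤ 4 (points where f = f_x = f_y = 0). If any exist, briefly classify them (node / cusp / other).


No singular points in the scanned grid; C is smooth there.

Compute partial derivatives:
  f_x = 3 - 8*x.
  f_y = 1.
f_y = 1 is a nonzero constant, so f_y never vanishes: no point (x, y) can satisfy f = f_x = f_y = 0. In particular no (x, y) ∈ {−4, ..., 4}² is singular; the curve is smooth.


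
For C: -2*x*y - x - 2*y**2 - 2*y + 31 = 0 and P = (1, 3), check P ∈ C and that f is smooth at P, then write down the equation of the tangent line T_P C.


Tangent line at P: -7*x - 16*y + 55 = 0.

Step 1: f(1, 3) = 0, so P lies on C.
Step 2: partial derivatives
  f_x(x, y) = -2*y - 1, f_y(x, y) = -2*x - 4*y - 2.
  f_x(P) = -7, f_y(P) = -16 (gradient nonzero, so P is smooth).
Step 3: tangent line at P: -7·(x − 1) + -16·(y − 3) = 0.
Expanding: -7*x - 16*y + 55 = 0.


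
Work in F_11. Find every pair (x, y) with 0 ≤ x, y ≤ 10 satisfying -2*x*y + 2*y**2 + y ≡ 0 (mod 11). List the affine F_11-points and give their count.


Affine F_11-points: {(0, 0), (0, 5), (1, 0), (1, 6), (2, 0), (2, 7), (3, 0), (3, 8), (4, 0), (4, 9), (5, 0), (5, 10), (6, 0), (7, 0), (7, 1), (8, 0), (8, 2), (9, 0), (9, 3), (10, 0), (10, 4)}; count = 21.

For each of the 121 pairs (x, y) ∈ F_11², evaluate f(x, y) mod 11. Record the zeros.
  x = 0: [0↦0, 1↦3, 2↦10, 3↦10, 4↦3, 5↦0, 6↦1, 7↦6, 8↦4, 9↦6, 10↦1]  zeros at y ∈ {0, 5}
  x = 1: [0↦0, 1↦1, 2↦6, 3↦4, 4↦6, 5↦1, 6↦0, 7↦3, 8↦10, 9↦10, 10↦3]  zeros at y ∈ {0, 6}
  x = 2: [0↦0, 1↦10, 2↦2, 3↦9, 4↦9, 5↦2, 6↦10, 7↦0, 8↦5, 9↦3, 10↦5]  zeros at y ∈ {0, 7}
  x = 3: [0↦0, 1↦8, 2↦9, 3↦3, 4↦1, 5↦3, 6↦9, 7↦8, 8↦0, 9↦7, 10↦7]  zeros at y ∈ {0, 8}
  x = 4: [0↦0, 1↦6, 2↦5, 3↦8, 4↦4, 5↦4, 6↦8, 7↦5, 8↦6, 9↦0, 10↦9]  zeros at y ∈ {0, 9}
  x = 5: [0↦0, 1↦4, 2↦1, 3↦2, 4↦7, 5↦5, 6↦7, 7↦2, 8↦1, 9↦4, 10↦0]  zeros at y ∈ {0, 10}
  x = 6: [0↦0, 1↦2, 2↦8, 3↦7, 4↦10, 5↦6, 6↦6, 7↦10, 8↦7, 9↦8, 10↦2]  zeros at y ∈ {0}
  x = 7: [0↦0, 1↦0, 2↦4, 3↦1, 4↦2, 5↦7, 6↦5, 7↦7, 8↦2, 9↦1, 10↦4]  zeros at y ∈ {0, 1}
  x = 8: [0↦0, 1↦9, 2↦0, 3↦6, 4↦5, 5↦8, 6↦4, 7↦4, 8↦8, 9↦5, 10↦6]  zeros at y ∈ {0, 2}
  x = 9: [0↦0, 1↦7, 2↦7, 3↦0, 4↦8, 5↦9, 6↦3, 7↦1, 8↦3, 9↦9, 10↦8]  zeros at y ∈ {0, 3}
  x = 10: [0↦0, 1↦5, 2↦3, 3↦5, 4↦0, 5↦10, 6↦2, 7↦9, 8↦9, 9↦2, 10↦10]  zeros at y ∈ {0, 4}
Collecting zeros: affine points = {(0, 0), (0, 5), (1, 0), (1, 6), (2, 0), (2, 7), (3, 0), (3, 8), (4, 0), (4, 9), (5, 0), (5, 10), (6, 0), (7, 0), (7, 1), (8, 0), (8, 2), (9, 0), (9, 3), (10, 0), (10, 4)}.
Total count |C(F_11)_aff| = 21.


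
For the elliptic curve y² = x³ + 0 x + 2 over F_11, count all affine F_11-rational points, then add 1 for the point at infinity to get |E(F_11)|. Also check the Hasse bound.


Affine points = {(1, 5), (1, 6), (4, 0), (6, 3), (6, 8), (7, 2), (7, 9), (9, 4), (9, 7), (10, 1), (10, 10)}; affine count = 11; |E(F_11)| = 12.

Discriminant check: Δ ∝ 4a³ + 27b² = 4·0³ + 27·2² = 4·0 + 27·4 ≡ 9 (mod 11). Nonzero ⇒ E is nonsingular.
For each x ∈ F_11, compute rhs = x³ + 0·x + 2 mod 11, then count y ∈ F_11 with y² ≡ rhs.
  x = 0: rhs = 2, matching y values: none (0 points).
  x = 1: rhs = 3, matching y values: 5, 6 (2 points).
  x = 2: rhs = 10, matching y values: none (0 points).
  x = 3: rhs = 7, matching y values: none (0 points).
  x = 4: rhs = 0, matching y values: 0 (1 points).
  x = 5: rhs = 6, matching y values: none (0 points).
  x = 6: rhs = 9, matching y values: 3, 8 (2 points).
  x = 7: rhs = 4, matching y values: 2, 9 (2 points).
  x = 8: rhs = 8, matching y values: none (0 points).
  x = 9: rhs = 5, matching y values: 4, 7 (2 points).
  x = 10: rhs = 1, matching y values: 1, 10 (2 points).
Total affine count: 11.
Full point count |E(F_11)| = 11 + 1 = 12.
Hasse bound: |12 − (11+1)| = |0| = 0 ≤ 2√11 ≈ 6.6332 ✓.


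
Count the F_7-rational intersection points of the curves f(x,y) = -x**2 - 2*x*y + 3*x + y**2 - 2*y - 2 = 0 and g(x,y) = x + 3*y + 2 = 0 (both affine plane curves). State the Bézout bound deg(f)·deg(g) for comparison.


Common zeros: ∅; count = 0; Bézout bound = 2.

deg(f) = 2, deg(g) = 1, so Bézout bound = 2.
Scan x ∈ F_7. For each x, list the y ∈ F_7 with f(x, y) ≡ 0 and those with g(x, y) ≡ 0 (mod 7); the common zeros in that column are the intersection.
  x = 0: f ≡ 0 at y ∈ ∅; g ≡ 0 at y ∈ {4}; common: ∅.
  x = 1: f ≡ 0 at y ∈ {0, 4}; g ≡ 0 at y ∈ {6}; common: ∅.
  x = 2: f ≡ 0 at y ∈ {0, 6}; g ≡ 0 at y ∈ {1}; common: ∅.
  x = 3: f ≡ 0 at y ∈ {2, 6}; g ≡ 0 at y ∈ {3}; common: ∅.
  x = 4: f ≡ 0 at y ∈ ∅; g ≡ 0 at y ∈ {5}; common: ∅.
  x = 5: f ≡ 0 at y ∈ ∅; g ≡ 0 at y ∈ {0}; common: ∅.
  x = 6: f ≡ 0 at y ∈ ∅; g ≡ 0 at y ∈ {2}; common: ∅.
Collecting: common zeros = ∅, so the count is 0.
Comparison with the Bézout bound: 0 ≤ 2 = deg(f)·deg(g), as expected for curves with no common component (the affine F_7-count falls short of the bound because intersections may lie at infinity, over extension fields, or carry multiplicity).


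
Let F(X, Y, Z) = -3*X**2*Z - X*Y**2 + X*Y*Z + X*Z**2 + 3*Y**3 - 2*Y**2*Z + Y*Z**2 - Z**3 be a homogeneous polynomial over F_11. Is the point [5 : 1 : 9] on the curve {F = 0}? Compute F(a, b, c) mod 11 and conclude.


F(5,1,9) ≡ 9 (mod 11); P is NOT on the curve.

Evaluate F(5, 1, 9) term-by-term (mod 11).
  -3*X**2*Z ↦ -3·25·1·9 = -675
  -X*Y**2 ↦ -1·5·1·1 = -5
  X*Y*Z ↦ 1·5·1·9 = 45
  X*Z**2 ↦ 1·5·1·81 = 405
  3*Y**3 ↦ 3·1·1·1 = 3
  -2*Y**2*Z ↦ -2·1·1·9 = -18
  Y*Z**2 ↦ 1·1·1·81 = 81
  -Z**3 ↦ -1·1·1·729 = -729
Sum: F(5, 1, 9) = (-675) + (-5) + (45) + (405) + (3) + (-18) + (81) + (-729) = -893.
Reducing mod 11: -893 ≡ 9 (mod 11).
Since F(a, b, c) ≡ 9 ≠ 0 (mod 11), P does NOT lie on the curve.


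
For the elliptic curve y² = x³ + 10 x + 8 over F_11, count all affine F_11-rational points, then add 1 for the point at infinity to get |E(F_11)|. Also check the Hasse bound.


Affine points = {(2, 5), (2, 6), (6, 3), (6, 8), (7, 5), (7, 6)}; affine count = 6; |E(F_11)| = 7.

Discriminant check: Δ ∝ 4a³ + 27b² = 4·10³ + 27·8² = 4·1000 + 27·64 ≡ 8 (mod 11). Nonzero ⇒ E is nonsingular.
For each x ∈ F_11, compute rhs = x³ + 10·x + 8 mod 11, then count y ∈ F_11 with y² ≡ rhs.
  x = 0: rhs = 8, matching y values: none (0 points).
  x = 1: rhs = 8, matching y values: none (0 points).
  x = 2: rhs = 3, matching y values: 5, 6 (2 points).
  x = 3: rhs = 10, matching y values: none (0 points).
  x = 4: rhs = 2, matching y values: none (0 points).
  x = 5: rhs = 7, matching y values: none (0 points).
  x = 6: rhs = 9, matching y values: 3, 8 (2 points).
  x = 7: rhs = 3, matching y values: 5, 6 (2 points).
  x = 8: rhs = 6, matching y values: none (0 points).
  x = 9: rhs = 2, matching y values: none (0 points).
  x = 10: rhs = 8, matching y values: none (0 points).
Total affine count: 6.
Full point count |E(F_11)| = 6 + 1 = 7.
Hasse bound: |7 − (11+1)| = |-5| = 5 ≤ 2√11 ≈ 6.6332 ✓.
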